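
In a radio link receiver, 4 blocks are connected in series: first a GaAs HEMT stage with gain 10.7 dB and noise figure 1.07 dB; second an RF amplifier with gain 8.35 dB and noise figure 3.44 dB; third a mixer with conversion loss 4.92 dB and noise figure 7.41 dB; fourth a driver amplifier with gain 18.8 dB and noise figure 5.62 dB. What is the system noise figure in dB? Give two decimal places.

1.88 dB

Convert to linear (a loss of L dB is a gain of −L dB): F_i = 10^(NF_i/10), G_i = 10^(G_i,dB/10)
  Stage 1: F_1 = 10^(1.07/10) = 1.279, G_1 = 10^(10.7/10) = 11.75
  Stage 2: F_2 = 10^(3.44/10) = 2.208, G_2 = 10^(8.35/10) = 6.839
  Stage 3: F_3 = 10^(7.41/10) = 5.508, G_3 = 10^(−4.92/10) = 0.3221
  Stage 4: F_4 = 10^(5.62/10) = 3.648, G_4 = 10^(18.8/10) = 75.86
Friis cascade:
  F = 1.279 + (2.208 − 1)/11.75 + (5.508 − 1)/80.35 + (3.648 − 1)/25.88 = 1.541
NF = 10 log₁₀(1.541) = 1.88 dB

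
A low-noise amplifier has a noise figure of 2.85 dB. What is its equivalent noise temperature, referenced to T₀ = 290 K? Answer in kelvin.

F = 10^(2.85/10) = 1.92752
T_e = (F − 1)·T₀ = (1.92752 − 1) × 290 = 269 K

269 K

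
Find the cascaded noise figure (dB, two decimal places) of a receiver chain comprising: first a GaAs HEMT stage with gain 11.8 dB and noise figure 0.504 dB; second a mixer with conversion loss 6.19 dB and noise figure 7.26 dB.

1.49 dB

Convert to linear (a loss of L dB is a gain of −L dB): F_i = 10^(NF_i/10), G_i = 10^(G_i,dB/10)
  Stage 1: F_1 = 10^(0.504/10) = 1.123, G_1 = 10^(11.8/10) = 15.14
  Stage 2: F_2 = 10^(7.26/10) = 5.321, G_2 = 10^(−6.19/10) = 0.2404
Friis cascade:
  F = 1.123 + (5.321 − 1)/15.14 = 1.409
NF = 10 log₁₀(1.409) = 1.49 dB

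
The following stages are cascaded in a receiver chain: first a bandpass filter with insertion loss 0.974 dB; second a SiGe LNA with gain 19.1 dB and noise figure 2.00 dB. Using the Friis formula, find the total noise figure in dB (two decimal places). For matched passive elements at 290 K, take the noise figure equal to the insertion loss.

Convert to linear (a loss of L dB is a gain of −L dB): F_i = 10^(NF_i/10), G_i = 10^(G_i,dB/10)
  Stage 1: F_1 = 10^(0.974/10) = 1.251, G_1 = 10^(−0.974/10) = 0.7991
  Stage 2: F_2 = 10^(2.00/10) = 1.585, G_2 = 10^(19.1/10) = 81.28
Friis cascade:
  F = 1.251 + (1.585 − 1)/0.7991 = 1.983
NF = 10 log₁₀(1.983) = 2.97 dB

2.97 dB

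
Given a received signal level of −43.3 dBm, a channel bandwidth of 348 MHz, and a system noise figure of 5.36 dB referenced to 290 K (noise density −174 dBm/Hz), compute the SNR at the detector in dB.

39.9 dB

Noise floor: N = −174 + 10 log₁₀(B) + NF
10 log₁₀(3.48×10⁸) = 85.42 dB
N = −174 + 85.42 + 5.36 = −83.22 dBm
SNR = P_sig − N = −43.3 − (−83.22) = 39.92 dB → 39.9 dB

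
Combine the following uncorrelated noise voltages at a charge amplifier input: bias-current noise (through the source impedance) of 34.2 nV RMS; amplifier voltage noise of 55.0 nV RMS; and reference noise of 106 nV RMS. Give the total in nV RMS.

Uncorrelated sources add in power (mean-square): V_tot = √(ΣV_i²)
V_tot = √[(3.42×10⁻⁸)² + (5.50×10⁻⁸)² + (1.06×10⁻⁷)²] = 1.24×10⁻⁷ V = 124 nV

124 nV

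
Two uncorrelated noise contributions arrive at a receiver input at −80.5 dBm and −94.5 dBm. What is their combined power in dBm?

−80.3 dBm

Convert to linear, add, convert back:
P₁ = 8.91×10⁻¹² W, P₂ = 3.55×10⁻¹³ W
P_tot = 9.27×10⁻¹² W → 10 log₁₀(P_tot / 10⁻³) = −80.3 dBm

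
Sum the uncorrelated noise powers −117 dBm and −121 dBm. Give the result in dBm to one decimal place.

−115.5 dBm

Convert to linear, add, convert back:
P₁ = 2.00×10⁻¹⁵ W, P₂ = 7.94×10⁻¹⁶ W
P_tot = 2.79×10⁻¹⁵ W → 10 log₁₀(P_tot / 10⁻³) = −115.5 dBm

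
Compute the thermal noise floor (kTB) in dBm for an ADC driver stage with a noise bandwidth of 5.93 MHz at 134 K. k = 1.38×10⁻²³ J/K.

−109.6 dBm

P_n = kTB = 1.38×10⁻²³ × 134 × 5.93×10⁶ = 1.10×10⁻¹⁴ W
In dBm: 10 log₁₀(1.10×10⁻¹⁴ / 10⁻³) = −109.6 dBm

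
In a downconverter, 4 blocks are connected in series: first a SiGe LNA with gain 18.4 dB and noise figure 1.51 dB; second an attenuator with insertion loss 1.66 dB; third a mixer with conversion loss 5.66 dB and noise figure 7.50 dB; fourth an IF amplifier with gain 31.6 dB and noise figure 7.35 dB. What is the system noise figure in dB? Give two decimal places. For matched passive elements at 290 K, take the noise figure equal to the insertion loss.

Convert to linear (a loss of L dB is a gain of −L dB): F_i = 10^(NF_i/10), G_i = 10^(G_i,dB/10)
  Stage 1: F_1 = 10^(1.51/10) = 1.416, G_1 = 10^(18.4/10) = 69.18
  Stage 2: F_2 = 10^(1.66/10) = 1.466, G_2 = 10^(−1.66/10) = 0.6823
  Stage 3: F_3 = 10^(7.50/10) = 5.623, G_3 = 10^(−5.66/10) = 0.2716
  Stage 4: F_4 = 10^(7.35/10) = 5.433, G_4 = 10^(31.6/10) = 1445
Friis cascade:
  F = 1.416 + (1.466 − 1)/69.18 + (5.623 − 1)/47.21 + (5.433 − 1)/12.82 = 1.866
NF = 10 log₁₀(1.866) = 2.71 dB

2.71 dB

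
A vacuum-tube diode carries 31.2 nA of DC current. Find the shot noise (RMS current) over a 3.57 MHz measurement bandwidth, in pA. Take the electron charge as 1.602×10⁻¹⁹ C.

I_n = √(2qI·B)
2qI·B = 2 × 1.602×10⁻¹⁹ × 3.12×10⁻⁸ × 3.57×10⁶ = 3.57×10⁻²⁰ A²
I_n = √(3.57×10⁻²⁰) = 1.89×10⁻¹⁰ A = 189 pA

189 pA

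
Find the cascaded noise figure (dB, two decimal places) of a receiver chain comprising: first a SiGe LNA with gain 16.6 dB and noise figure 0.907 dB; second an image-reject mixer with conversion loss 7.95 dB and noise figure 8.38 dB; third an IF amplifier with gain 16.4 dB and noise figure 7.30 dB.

Convert to linear (a loss of L dB is a gain of −L dB): F_i = 10^(NF_i/10), G_i = 10^(G_i,dB/10)
  Stage 1: F_1 = 10^(0.907/10) = 1.232, G_1 = 10^(16.6/10) = 45.71
  Stage 2: F_2 = 10^(8.38/10) = 6.887, G_2 = 10^(−7.95/10) = 0.1603
  Stage 3: F_3 = 10^(7.30/10) = 5.370, G_3 = 10^(16.4/10) = 43.65
Friis cascade:
  F = 1.232 + (6.887 − 1)/45.71 + (5.370 − 1)/7.328 = 1.957
NF = 10 log₁₀(1.957) = 2.92 dB

2.92 dB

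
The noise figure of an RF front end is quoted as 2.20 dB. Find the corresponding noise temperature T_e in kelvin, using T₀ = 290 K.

191 K

F = 10^(2.20/10) = 1.65959
T_e = (F − 1)·T₀ = (1.65959 − 1) × 290 = 191 K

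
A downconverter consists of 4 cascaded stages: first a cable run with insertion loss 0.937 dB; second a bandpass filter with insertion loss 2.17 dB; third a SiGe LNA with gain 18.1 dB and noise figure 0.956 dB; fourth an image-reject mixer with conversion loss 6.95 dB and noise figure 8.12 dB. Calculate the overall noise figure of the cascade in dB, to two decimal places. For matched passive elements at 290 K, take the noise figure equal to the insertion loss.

Convert to linear (a loss of L dB is a gain of −L dB): F_i = 10^(NF_i/10), G_i = 10^(G_i,dB/10)
  Stage 1: F_1 = 10^(0.937/10) = 1.241, G_1 = 10^(−0.937/10) = 0.8059
  Stage 2: F_2 = 10^(2.17/10) = 1.648, G_2 = 10^(−2.17/10) = 0.6067
  Stage 3: F_3 = 10^(0.956/10) = 1.246, G_3 = 10^(18.1/10) = 64.57
  Stage 4: F_4 = 10^(8.12/10) = 6.486, G_4 = 10^(−6.95/10) = 0.2018
Friis cascade:
  F = 1.241 + (1.648 − 1)/0.8059 + (1.246 − 1)/0.4890 + (6.486 − 1)/31.57 = 2.722
NF = 10 log₁₀(2.722) = 4.35 dB

4.35 dB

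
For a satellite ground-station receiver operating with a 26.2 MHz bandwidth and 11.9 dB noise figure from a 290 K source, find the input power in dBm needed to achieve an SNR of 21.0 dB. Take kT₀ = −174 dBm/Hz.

−66.9 dBm

Sensitivity = −174 + 10 log₁₀(B) + NF + SNR_min
= −174 + 74.18 + 11.9 + 21.0
= −66.92 dBm → −66.9 dBm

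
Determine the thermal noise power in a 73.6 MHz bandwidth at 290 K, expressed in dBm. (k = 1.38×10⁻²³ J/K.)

−95.3 dBm

P_n = kTB = 1.38×10⁻²³ × 290 × 7.36×10⁷ = 2.95×10⁻¹³ W
In dBm: 10 log₁₀(2.95×10⁻¹³ / 10⁻³) = −95.3 dBm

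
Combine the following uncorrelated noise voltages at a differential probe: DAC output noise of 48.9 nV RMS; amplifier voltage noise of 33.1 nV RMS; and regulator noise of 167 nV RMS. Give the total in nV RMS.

177 nV

Uncorrelated sources add in power (mean-square): V_tot = √(ΣV_i²)
V_tot = √[(4.89×10⁻⁸)² + (3.31×10⁻⁸)² + (1.67×10⁻⁷)²] = 1.77×10⁻⁷ V = 177 nV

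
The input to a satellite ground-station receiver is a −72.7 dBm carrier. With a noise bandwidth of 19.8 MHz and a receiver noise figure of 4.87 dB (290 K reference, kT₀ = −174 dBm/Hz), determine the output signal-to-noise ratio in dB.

23.5 dB

Noise floor: N = −174 + 10 log₁₀(B) + NF
10 log₁₀(1.98×10⁷) = 72.97 dB
N = −174 + 72.97 + 4.87 = −96.16 dBm
SNR = P_sig − N = −72.7 − (−96.16) = 23.46 dB → 23.5 dB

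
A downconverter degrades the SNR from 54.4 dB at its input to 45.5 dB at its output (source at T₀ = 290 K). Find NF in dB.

8.9 dB

NF (dB) = SNR_in(dB) − SNR_out(dB) when the source is at T₀
NF = 54.4 − 45.5 = 8.9 dB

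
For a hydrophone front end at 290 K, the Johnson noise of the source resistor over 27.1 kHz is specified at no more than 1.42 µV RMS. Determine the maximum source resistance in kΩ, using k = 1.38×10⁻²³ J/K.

4.65 kΩ

Johnson–Nyquist: V_n = √(4kTRB) ⇒ R = V_n² / (4kTB)
4kTB = 4 × 1.38×10⁻²³ × 290 × 2.71×10⁴ = 4.34×10⁻¹⁶
R = (1.42×10⁻⁶)² / 4.34×10⁻¹⁶ = 4.65×10³ Ω = 4.65 kΩ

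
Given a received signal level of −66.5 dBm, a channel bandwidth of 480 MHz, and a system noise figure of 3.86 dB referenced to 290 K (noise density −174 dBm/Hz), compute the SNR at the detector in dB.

16.8 dB

Noise floor: N = −174 + 10 log₁₀(B) + NF
10 log₁₀(4.80×10⁸) = 86.81 dB
N = −174 + 86.81 + 3.86 = −83.33 dBm
SNR = P_sig − N = −66.5 − (−83.33) = 16.83 dB → 16.8 dB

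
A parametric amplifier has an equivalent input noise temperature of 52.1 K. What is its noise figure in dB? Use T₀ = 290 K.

0.718 dB

F = 1 + T_e/T₀ = 1 + 52.1/290 = 1.17966
NF = 10 log₁₀(1.17966) = 0.718 dB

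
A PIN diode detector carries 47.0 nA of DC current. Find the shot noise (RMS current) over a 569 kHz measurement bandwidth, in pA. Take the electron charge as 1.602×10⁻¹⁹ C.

92.6 pA

I_n = √(2qI·B)
2qI·B = 2 × 1.602×10⁻¹⁹ × 4.70×10⁻⁸ × 5.69×10⁵ = 8.57×10⁻²¹ A²
I_n = √(8.57×10⁻²¹) = 9.26×10⁻¹¹ A = 92.6 pA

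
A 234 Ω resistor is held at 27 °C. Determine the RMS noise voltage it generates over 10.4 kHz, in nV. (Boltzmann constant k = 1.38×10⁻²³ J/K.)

201 nV

T = 27 °C + 273.15 = 300.15 K
V_n = √(4kTRB)
4kTRB = 4 × 1.38×10⁻²³ × 300.15 × 2.34×10² × 1.04×10⁴ = 4.03×10⁻¹⁴ V²
V_n = √(4.03×10⁻¹⁴) = 2.01×10⁻⁷ V = 201 nV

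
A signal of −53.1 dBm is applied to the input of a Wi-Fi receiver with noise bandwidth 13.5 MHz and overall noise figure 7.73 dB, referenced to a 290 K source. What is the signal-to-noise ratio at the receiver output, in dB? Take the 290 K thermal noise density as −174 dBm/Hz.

Noise floor: N = −174 + 10 log₁₀(B) + NF
10 log₁₀(1.35×10⁷) = 71.3 dB
N = −174 + 71.3 + 7.73 = −94.97 dBm
SNR = P_sig − N = −53.1 − (−94.97) = 41.87 dB → 41.9 dB

41.9 dB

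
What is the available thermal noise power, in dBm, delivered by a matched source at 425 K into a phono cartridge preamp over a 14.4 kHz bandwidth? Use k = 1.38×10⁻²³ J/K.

−130.7 dBm

P_n = kTB = 1.38×10⁻²³ × 425 × 1.44×10⁴ = 8.45×10⁻¹⁷ W
In dBm: 10 log₁₀(8.45×10⁻¹⁷ / 10⁻³) = −130.7 dBm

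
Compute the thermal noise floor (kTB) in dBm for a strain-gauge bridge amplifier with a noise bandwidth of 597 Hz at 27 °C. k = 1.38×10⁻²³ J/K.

−146.1 dBm

T = 27 °C + 273.15 = 300.15 K
P_n = kTB = 1.38×10⁻²³ × 300.15 × 5.97×10² = 2.47×10⁻¹⁸ W
In dBm: 10 log₁₀(2.47×10⁻¹⁸ / 10⁻³) = −146.1 dBm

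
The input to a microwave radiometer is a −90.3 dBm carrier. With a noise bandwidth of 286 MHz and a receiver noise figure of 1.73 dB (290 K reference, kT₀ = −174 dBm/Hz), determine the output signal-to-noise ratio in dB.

−2.6 dB

Noise floor: N = −174 + 10 log₁₀(B) + NF
10 log₁₀(2.86×10⁸) = 84.56 dB
N = −174 + 84.56 + 1.73 = −87.71 dBm
SNR = P_sig − N = −90.3 − (−87.71) = −2.59 dB → −2.6 dB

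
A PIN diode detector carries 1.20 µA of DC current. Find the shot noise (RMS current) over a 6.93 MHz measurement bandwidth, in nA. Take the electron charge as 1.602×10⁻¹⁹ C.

1.63 nA

I_n = √(2qI·B)
2qI·B = 2 × 1.602×10⁻¹⁹ × 1.20×10⁻⁶ × 6.93×10⁶ = 2.66×10⁻¹⁸ A²
I_n = √(2.66×10⁻¹⁸) = 1.63×10⁻⁹ A = 1.63 nA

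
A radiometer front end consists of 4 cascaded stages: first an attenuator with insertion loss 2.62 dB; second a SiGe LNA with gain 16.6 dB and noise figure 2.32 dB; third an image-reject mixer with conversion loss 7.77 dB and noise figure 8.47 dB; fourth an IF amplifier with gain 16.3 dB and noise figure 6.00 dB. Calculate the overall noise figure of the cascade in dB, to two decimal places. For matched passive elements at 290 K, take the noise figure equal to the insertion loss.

6.10 dB

Convert to linear (a loss of L dB is a gain of −L dB): F_i = 10^(NF_i/10), G_i = 10^(G_i,dB/10)
  Stage 1: F_1 = 10^(2.62/10) = 1.828, G_1 = 10^(−2.62/10) = 0.5470
  Stage 2: F_2 = 10^(2.32/10) = 1.706, G_2 = 10^(16.6/10) = 45.71
  Stage 3: F_3 = 10^(8.47/10) = 7.031, G_3 = 10^(−7.77/10) = 0.1671
  Stage 4: F_4 = 10^(6.00/10) = 3.981, G_4 = 10^(16.3/10) = 42.66
Friis cascade:
  F = 1.828 + (1.706 − 1)/0.5470 + (7.031 − 1)/25.00 + (3.981 − 1)/4.178 = 4.074
NF = 10 log₁₀(4.074) = 6.10 dB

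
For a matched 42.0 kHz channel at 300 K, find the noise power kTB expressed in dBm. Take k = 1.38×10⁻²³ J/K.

P_n = kTB = 1.38×10⁻²³ × 300 × 4.20×10⁴ = 1.74×10⁻¹⁶ W
In dBm: 10 log₁₀(1.74×10⁻¹⁶ / 10⁻³) = −127.6 dBm

−127.6 dBm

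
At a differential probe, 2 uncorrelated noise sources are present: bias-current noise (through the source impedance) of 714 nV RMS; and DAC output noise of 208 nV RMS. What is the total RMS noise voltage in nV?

Uncorrelated sources add in power (mean-square): V_tot = √(ΣV_i²)
V_tot = √[(7.14×10⁻⁷)² + (2.08×10⁻⁷)²] = 7.44×10⁻⁷ V = 744 nV

744 nV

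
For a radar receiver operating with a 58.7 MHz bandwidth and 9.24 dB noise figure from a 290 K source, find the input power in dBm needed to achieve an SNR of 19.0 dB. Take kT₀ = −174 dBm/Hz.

−68.1 dBm

Sensitivity = −174 + 10 log₁₀(B) + NF + SNR_min
= −174 + 77.69 + 9.24 + 19.0
= −68.07 dBm → −68.1 dBm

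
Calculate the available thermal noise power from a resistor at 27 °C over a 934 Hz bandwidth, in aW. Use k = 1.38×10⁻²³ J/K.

3.87 aW

T = 27 °C + 273.15 = 300.15 K
P_n = kTB = 1.38×10⁻²³ × 300.15 × 9.34×10² = 3.87×10⁻¹⁸ W = 3.87 aW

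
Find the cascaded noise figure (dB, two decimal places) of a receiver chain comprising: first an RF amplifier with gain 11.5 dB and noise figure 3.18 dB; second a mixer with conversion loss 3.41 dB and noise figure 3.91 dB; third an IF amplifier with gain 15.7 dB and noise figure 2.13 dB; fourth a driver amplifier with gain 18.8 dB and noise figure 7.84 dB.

3.62 dB

Convert to linear (a loss of L dB is a gain of −L dB): F_i = 10^(NF_i/10), G_i = 10^(G_i,dB/10)
  Stage 1: F_1 = 10^(3.18/10) = 2.080, G_1 = 10^(11.5/10) = 14.13
  Stage 2: F_2 = 10^(3.91/10) = 2.460, G_2 = 10^(−3.41/10) = 0.4560
  Stage 3: F_3 = 10^(2.13/10) = 1.633, G_3 = 10^(15.7/10) = 37.15
  Stage 4: F_4 = 10^(7.84/10) = 6.081, G_4 = 10^(18.8/10) = 75.86
Friis cascade:
  F = 2.080 + (2.460 − 1)/14.13 + (1.633 − 1)/6.442 + (6.081 − 1)/239.3 = 2.303
NF = 10 log₁₀(2.303) = 3.62 dB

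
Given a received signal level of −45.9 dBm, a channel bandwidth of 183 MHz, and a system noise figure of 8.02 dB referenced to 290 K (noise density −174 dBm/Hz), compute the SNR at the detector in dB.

37.5 dB

Noise floor: N = −174 + 10 log₁₀(B) + NF
10 log₁₀(1.83×10⁸) = 82.62 dB
N = −174 + 82.62 + 8.02 = −83.36 dBm
SNR = P_sig − N = −45.9 − (−83.36) = 37.46 dB → 37.5 dB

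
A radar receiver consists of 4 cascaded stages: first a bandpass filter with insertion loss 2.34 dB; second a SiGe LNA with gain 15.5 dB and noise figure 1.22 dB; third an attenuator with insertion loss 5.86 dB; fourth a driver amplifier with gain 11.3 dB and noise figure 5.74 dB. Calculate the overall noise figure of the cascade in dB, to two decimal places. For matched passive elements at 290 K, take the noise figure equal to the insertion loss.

Convert to linear (a loss of L dB is a gain of −L dB): F_i = 10^(NF_i/10), G_i = 10^(G_i,dB/10)
  Stage 1: F_1 = 10^(2.34/10) = 1.714, G_1 = 10^(−2.34/10) = 0.5834
  Stage 2: F_2 = 10^(1.22/10) = 1.324, G_2 = 10^(15.5/10) = 35.48
  Stage 3: F_3 = 10^(5.86/10) = 3.855, G_3 = 10^(−5.86/10) = 0.2594
  Stage 4: F_4 = 10^(5.74/10) = 3.750, G_4 = 10^(11.3/10) = 13.49
Friis cascade:
  F = 1.714 + (1.324 − 1)/0.5834 + (3.855 − 1)/20.70 + (3.750 − 1)/5.370 = 2.920
NF = 10 log₁₀(2.920) = 4.65 dB

4.65 dB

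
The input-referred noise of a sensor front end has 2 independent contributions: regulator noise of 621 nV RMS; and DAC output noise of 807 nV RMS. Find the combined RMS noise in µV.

1.02 µV

Uncorrelated sources add in power (mean-square): V_tot = √(ΣV_i²)
V_tot = √[(6.21×10⁻⁷)² + (8.07×10⁻⁷)²] = 1.02×10⁻⁶ V = 1.02 µV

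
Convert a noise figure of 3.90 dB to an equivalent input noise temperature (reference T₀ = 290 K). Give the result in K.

422 K

F = 10^(3.90/10) = 2.45471
T_e = (F − 1)·T₀ = (2.45471 − 1) × 290 = 422 K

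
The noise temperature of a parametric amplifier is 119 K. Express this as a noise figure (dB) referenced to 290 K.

1.49 dB

F = 1 + T_e/T₀ = 1 + 119/290 = 1.41034
NF = 10 log₁₀(1.41034) = 1.49 dB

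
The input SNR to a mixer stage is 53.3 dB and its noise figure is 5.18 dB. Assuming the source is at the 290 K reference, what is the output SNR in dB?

By definition F = SNR_in/SNR_out, so in dB: SNR_out = SNR_in − NF
SNR_out = 53.3 − 5.18 = 48.12 dB

48.12 dB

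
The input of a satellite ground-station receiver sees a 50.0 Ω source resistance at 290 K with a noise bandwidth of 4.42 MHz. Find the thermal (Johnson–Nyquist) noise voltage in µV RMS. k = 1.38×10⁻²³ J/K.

V_n = √(4kTRB)
4kTRB = 4 × 1.38×10⁻²³ × 290 × 5.00×10¹ × 4.42×10⁶ = 3.54×10⁻¹² V²
V_n = √(3.54×10⁻¹²) = 1.88×10⁻⁶ V = 1.88 µV

1.88 µV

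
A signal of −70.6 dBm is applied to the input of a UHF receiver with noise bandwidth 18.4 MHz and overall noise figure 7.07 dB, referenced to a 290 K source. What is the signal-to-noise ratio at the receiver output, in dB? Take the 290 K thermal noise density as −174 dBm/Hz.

23.7 dB

Noise floor: N = −174 + 10 log₁₀(B) + NF
10 log₁₀(1.84×10⁷) = 72.65 dB
N = −174 + 72.65 + 7.07 = −94.28 dBm
SNR = P_sig − N = −70.6 − (−94.28) = 23.68 dB → 23.7 dB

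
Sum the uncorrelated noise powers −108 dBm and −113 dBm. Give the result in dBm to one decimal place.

−106.8 dBm

Convert to linear, add, convert back:
P₁ = 1.58×10⁻¹⁴ W, P₂ = 5.01×10⁻¹⁵ W
P_tot = 2.09×10⁻¹⁴ W → 10 log₁₀(P_tot / 10⁻³) = −106.8 dBm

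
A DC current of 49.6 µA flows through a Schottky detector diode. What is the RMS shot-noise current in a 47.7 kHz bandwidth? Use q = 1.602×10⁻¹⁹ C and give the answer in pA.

871 pA

I_n = √(2qI·B)
2qI·B = 2 × 1.602×10⁻¹⁹ × 4.96×10⁻⁵ × 4.77×10⁴ = 7.58×10⁻¹⁹ A²
I_n = √(7.58×10⁻¹⁹) = 8.71×10⁻¹⁰ A = 871 pA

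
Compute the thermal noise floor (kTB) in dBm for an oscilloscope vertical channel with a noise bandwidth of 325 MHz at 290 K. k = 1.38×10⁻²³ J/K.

P_n = kTB = 1.38×10⁻²³ × 290 × 3.25×10⁸ = 1.30×10⁻¹² W
In dBm: 10 log₁₀(1.30×10⁻¹² / 10⁻³) = −88.9 dBm

−88.9 dBm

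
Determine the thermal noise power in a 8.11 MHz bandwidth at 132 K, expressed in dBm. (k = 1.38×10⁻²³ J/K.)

−108.3 dBm

P_n = kTB = 1.38×10⁻²³ × 132 × 8.11×10⁶ = 1.48×10⁻¹⁴ W
In dBm: 10 log₁₀(1.48×10⁻¹⁴ / 10⁻³) = −108.3 dBm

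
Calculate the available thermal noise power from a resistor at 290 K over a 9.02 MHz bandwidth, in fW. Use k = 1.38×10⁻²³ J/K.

P_n = kTB = 1.38×10⁻²³ × 290 × 9.02×10⁶ = 3.61×10⁻¹⁴ W = 36.1 fW

36.1 fW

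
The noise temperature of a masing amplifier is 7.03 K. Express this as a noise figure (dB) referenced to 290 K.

0.104 dB

F = 1 + T_e/T₀ = 1 + 7.03/290 = 1.02424
NF = 10 log₁₀(1.02424) = 0.104 dB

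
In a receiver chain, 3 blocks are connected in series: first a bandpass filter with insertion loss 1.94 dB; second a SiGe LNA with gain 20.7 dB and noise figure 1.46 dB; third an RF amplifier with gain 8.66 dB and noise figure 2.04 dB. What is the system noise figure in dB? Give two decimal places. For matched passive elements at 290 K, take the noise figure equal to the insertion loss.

3.42 dB

Convert to linear (a loss of L dB is a gain of −L dB): F_i = 10^(NF_i/10), G_i = 10^(G_i,dB/10)
  Stage 1: F_1 = 10^(1.94/10) = 1.563, G_1 = 10^(−1.94/10) = 0.6397
  Stage 2: F_2 = 10^(1.46/10) = 1.400, G_2 = 10^(20.7/10) = 117.5
  Stage 3: F_3 = 10^(2.04/10) = 1.600, G_3 = 10^(8.66/10) = 7.345
Friis cascade:
  F = 1.563 + (1.400 − 1)/0.6397 + (1.600 − 1)/75.16 = 2.196
NF = 10 log₁₀(2.196) = 3.42 dB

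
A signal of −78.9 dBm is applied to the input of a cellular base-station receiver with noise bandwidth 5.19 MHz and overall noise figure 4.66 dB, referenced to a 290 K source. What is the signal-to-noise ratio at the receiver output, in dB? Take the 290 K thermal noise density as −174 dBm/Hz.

23.3 dB

Noise floor: N = −174 + 10 log₁₀(B) + NF
10 log₁₀(5.19×10⁶) = 67.15 dB
N = −174 + 67.15 + 4.66 = −102.19 dBm
SNR = P_sig − N = −78.9 − (−102.19) = 23.29 dB → 23.3 dB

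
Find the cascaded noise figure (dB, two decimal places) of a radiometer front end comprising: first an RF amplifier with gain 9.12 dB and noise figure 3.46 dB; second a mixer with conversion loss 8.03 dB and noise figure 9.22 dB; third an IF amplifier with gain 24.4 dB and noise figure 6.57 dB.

7.69 dB

Convert to linear (a loss of L dB is a gain of −L dB): F_i = 10^(NF_i/10), G_i = 10^(G_i,dB/10)
  Stage 1: F_1 = 10^(3.46/10) = 2.218, G_1 = 10^(9.12/10) = 8.166
  Stage 2: F_2 = 10^(9.22/10) = 8.356, G_2 = 10^(−8.03/10) = 0.1574
  Stage 3: F_3 = 10^(6.57/10) = 4.539, G_3 = 10^(24.4/10) = 275.4
Friis cascade:
  F = 2.218 + (8.356 − 1)/8.166 + (4.539 − 1)/1.285 = 5.873
NF = 10 log₁₀(5.873) = 7.69 dB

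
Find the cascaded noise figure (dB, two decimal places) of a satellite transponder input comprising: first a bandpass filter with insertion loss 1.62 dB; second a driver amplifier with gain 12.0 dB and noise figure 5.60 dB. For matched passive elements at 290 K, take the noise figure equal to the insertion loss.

Convert to linear (a loss of L dB is a gain of −L dB): F_i = 10^(NF_i/10), G_i = 10^(G_i,dB/10)
  Stage 1: F_1 = 10^(1.62/10) = 1.452, G_1 = 10^(−1.62/10) = 0.6887
  Stage 2: F_2 = 10^(5.60/10) = 3.631, G_2 = 10^(12.0/10) = 15.85
Friis cascade:
  F = 1.452 + (3.631 − 1)/0.6887 = 5.272
NF = 10 log₁₀(5.272) = 7.22 dB

7.22 dB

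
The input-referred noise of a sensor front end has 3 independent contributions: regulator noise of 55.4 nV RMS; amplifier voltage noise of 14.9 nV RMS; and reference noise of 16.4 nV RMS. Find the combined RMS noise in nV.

Uncorrelated sources add in power (mean-square): V_tot = √(ΣV_i²)
V_tot = √[(5.54×10⁻⁸)² + (1.49×10⁻⁸)² + (1.64×10⁻⁸)²] = 5.97×10⁻⁸ V = 59.7 nV

59.7 nV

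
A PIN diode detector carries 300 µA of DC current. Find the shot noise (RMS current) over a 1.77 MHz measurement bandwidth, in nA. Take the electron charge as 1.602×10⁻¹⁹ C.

13.0 nA

I_n = √(2qI·B)
2qI·B = 2 × 1.602×10⁻¹⁹ × 3.00×10⁻⁴ × 1.77×10⁶ = 1.70×10⁻¹⁶ A²
I_n = √(1.70×10⁻¹⁶) = 1.30×10⁻⁸ A = 13.0 nA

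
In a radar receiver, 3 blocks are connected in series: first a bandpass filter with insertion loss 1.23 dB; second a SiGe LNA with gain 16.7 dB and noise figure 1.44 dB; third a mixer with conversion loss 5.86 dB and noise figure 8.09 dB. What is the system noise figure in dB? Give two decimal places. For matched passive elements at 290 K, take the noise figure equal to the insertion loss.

3.02 dB

Convert to linear (a loss of L dB is a gain of −L dB): F_i = 10^(NF_i/10), G_i = 10^(G_i,dB/10)
  Stage 1: F_1 = 10^(1.23/10) = 1.327, G_1 = 10^(−1.23/10) = 0.7534
  Stage 2: F_2 = 10^(1.44/10) = 1.393, G_2 = 10^(16.7/10) = 46.77
  Stage 3: F_3 = 10^(8.09/10) = 6.442, G_3 = 10^(−5.86/10) = 0.2594
Friis cascade:
  F = 1.327 + (1.393 − 1)/0.7534 + (6.442 − 1)/35.24 = 2.004
NF = 10 log₁₀(2.004) = 3.02 dB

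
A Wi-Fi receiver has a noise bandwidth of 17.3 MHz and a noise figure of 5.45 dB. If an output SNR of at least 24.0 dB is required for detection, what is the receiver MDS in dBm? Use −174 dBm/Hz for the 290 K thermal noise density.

−72.2 dBm

Sensitivity = −174 + 10 log₁₀(B) + NF + SNR_min
= −174 + 72.38 + 5.45 + 24.0
= −72.17 dBm → −72.2 dBm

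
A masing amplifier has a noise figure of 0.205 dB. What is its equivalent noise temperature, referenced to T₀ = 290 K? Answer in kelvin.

14.0 K

F = 10^(0.205/10) = 1.04833
T_e = (F − 1)·T₀ = (1.04833 − 1) × 290 = 14.0 K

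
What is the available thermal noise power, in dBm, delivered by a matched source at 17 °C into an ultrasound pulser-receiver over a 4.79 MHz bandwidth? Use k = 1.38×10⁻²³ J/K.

T = 17 °C + 273.15 = 290.15 K
P_n = kTB = 1.38×10⁻²³ × 290.15 × 4.79×10⁶ = 1.92×10⁻¹⁴ W
In dBm: 10 log₁₀(1.92×10⁻¹⁴ / 10⁻³) = −107.2 dBm

−107.2 dBm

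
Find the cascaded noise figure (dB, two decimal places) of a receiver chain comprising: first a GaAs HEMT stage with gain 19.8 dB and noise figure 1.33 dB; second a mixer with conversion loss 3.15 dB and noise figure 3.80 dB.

1.38 dB

Convert to linear (a loss of L dB is a gain of −L dB): F_i = 10^(NF_i/10), G_i = 10^(G_i,dB/10)
  Stage 1: F_1 = 10^(1.33/10) = 1.358, G_1 = 10^(19.8/10) = 95.50
  Stage 2: F_2 = 10^(3.80/10) = 2.399, G_2 = 10^(−3.15/10) = 0.4842
Friis cascade:
  F = 1.358 + (2.399 − 1)/95.50 = 1.373
NF = 10 log₁₀(1.373) = 1.38 dB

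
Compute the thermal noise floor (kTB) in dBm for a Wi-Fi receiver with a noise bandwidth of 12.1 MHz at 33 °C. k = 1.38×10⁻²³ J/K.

T = 33 °C + 273.15 = 306.15 K
P_n = kTB = 1.38×10⁻²³ × 306.15 × 1.21×10⁷ = 5.11×10⁻¹⁴ W
In dBm: 10 log₁₀(5.11×10⁻¹⁴ / 10⁻³) = −102.9 dBm

−102.9 dBm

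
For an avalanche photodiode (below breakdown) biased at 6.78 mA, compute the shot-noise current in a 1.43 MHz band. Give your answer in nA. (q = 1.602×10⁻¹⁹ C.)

I_n = √(2qI·B)
2qI·B = 2 × 1.602×10⁻¹⁹ × 6.78×10⁻³ × 1.43×10⁶ = 3.11×10⁻¹⁵ A²
I_n = √(3.11×10⁻¹⁵) = 5.57×10⁻⁸ A = 55.7 nA

55.7 nA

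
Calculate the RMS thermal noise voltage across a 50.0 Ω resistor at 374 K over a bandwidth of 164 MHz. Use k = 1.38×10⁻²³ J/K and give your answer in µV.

13.0 µV

V_n = √(4kTRB)
4kTRB = 4 × 1.38×10⁻²³ × 374 × 5.00×10¹ × 1.64×10⁸ = 1.69×10⁻¹⁰ V²
V_n = √(1.69×10⁻¹⁰) = 1.30×10⁻⁵ V = 13.0 µV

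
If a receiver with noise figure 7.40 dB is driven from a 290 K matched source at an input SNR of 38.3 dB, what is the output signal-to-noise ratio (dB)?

30.90 dB

By definition F = SNR_in/SNR_out, so in dB: SNR_out = SNR_in − NF
SNR_out = 38.3 − 7.40 = 30.90 dB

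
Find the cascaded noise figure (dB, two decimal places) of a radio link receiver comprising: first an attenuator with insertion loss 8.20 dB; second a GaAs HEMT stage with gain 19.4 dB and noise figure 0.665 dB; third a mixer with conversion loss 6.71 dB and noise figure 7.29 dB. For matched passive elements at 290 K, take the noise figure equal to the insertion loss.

Convert to linear (a loss of L dB is a gain of −L dB): F_i = 10^(NF_i/10), G_i = 10^(G_i,dB/10)
  Stage 1: F_1 = 10^(8.20/10) = 6.607, G_1 = 10^(−8.20/10) = 0.1514
  Stage 2: F_2 = 10^(0.665/10) = 1.165, G_2 = 10^(19.4/10) = 87.10
  Stage 3: F_3 = 10^(7.29/10) = 5.358, G_3 = 10^(−6.71/10) = 0.2133
Friis cascade:
  F = 6.607 + (1.165 − 1)/0.1514 + (5.358 − 1)/13.18 = 8.031
NF = 10 log₁₀(8.031) = 9.05 dB

9.05 dB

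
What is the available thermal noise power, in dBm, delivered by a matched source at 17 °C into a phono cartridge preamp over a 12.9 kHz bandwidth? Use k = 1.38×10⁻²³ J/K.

T = 17 °C + 273.15 = 290.15 K
P_n = kTB = 1.38×10⁻²³ × 290.15 × 1.29×10⁴ = 5.17×10⁻¹⁷ W
In dBm: 10 log₁₀(5.17×10⁻¹⁷ / 10⁻³) = −132.9 dBm

−132.9 dBm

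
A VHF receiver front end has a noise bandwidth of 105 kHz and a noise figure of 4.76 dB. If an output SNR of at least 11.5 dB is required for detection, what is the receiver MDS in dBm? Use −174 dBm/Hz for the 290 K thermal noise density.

Sensitivity = −174 + 10 log₁₀(B) + NF + SNR_min
= −174 + 50.21 + 4.76 + 11.5
= −107.53 dBm → −107.5 dBm

−107.5 dBm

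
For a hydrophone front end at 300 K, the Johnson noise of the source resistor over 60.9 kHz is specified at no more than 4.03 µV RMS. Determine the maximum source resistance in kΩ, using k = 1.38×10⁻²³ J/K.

16.1 kΩ

Johnson–Nyquist: V_n = √(4kTRB) ⇒ R = V_n² / (4kTB)
4kTB = 4 × 1.38×10⁻²³ × 300 × 6.09×10⁴ = 1.01×10⁻¹⁵
R = (4.03×10⁻⁶)² / 1.01×10⁻¹⁵ = 1.61×10⁴ Ω = 16.1 kΩ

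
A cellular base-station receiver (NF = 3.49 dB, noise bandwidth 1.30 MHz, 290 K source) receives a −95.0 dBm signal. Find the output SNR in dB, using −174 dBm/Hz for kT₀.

Noise floor: N = −174 + 10 log₁₀(B) + NF
10 log₁₀(1.30×10⁶) = 61.14 dB
N = −174 + 61.14 + 3.49 = −109.37 dBm
SNR = P_sig − N = −95.0 − (−109.37) = 14.37 dB → 14.4 dB

14.4 dB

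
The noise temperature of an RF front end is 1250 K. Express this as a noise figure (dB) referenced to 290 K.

7.25 dB

F = 1 + T_e/T₀ = 1 + 1250/290 = 5.31034
NF = 10 log₁₀(5.31034) = 7.25 dB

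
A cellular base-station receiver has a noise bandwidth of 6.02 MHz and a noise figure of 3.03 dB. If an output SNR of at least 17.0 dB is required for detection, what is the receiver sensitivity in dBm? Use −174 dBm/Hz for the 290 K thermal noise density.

−86.2 dBm

Sensitivity = −174 + 10 log₁₀(B) + NF + SNR_min
= −174 + 67.8 + 3.03 + 17.0
= −86.17 dBm → −86.2 dBm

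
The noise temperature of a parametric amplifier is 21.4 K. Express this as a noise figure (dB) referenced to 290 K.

F = 1 + T_e/T₀ = 1 + 21.4/290 = 1.07379
NF = 10 log₁₀(1.07379) = 0.309 dB

0.309 dB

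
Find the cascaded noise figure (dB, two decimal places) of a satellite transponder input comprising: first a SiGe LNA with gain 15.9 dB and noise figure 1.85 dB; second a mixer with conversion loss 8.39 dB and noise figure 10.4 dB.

2.52 dB

Convert to linear (a loss of L dB is a gain of −L dB): F_i = 10^(NF_i/10), G_i = 10^(G_i,dB/10)
  Stage 1: F_1 = 10^(1.85/10) = 1.531, G_1 = 10^(15.9/10) = 38.90
  Stage 2: F_2 = 10^(10.4/10) = 10.96, G_2 = 10^(−8.39/10) = 0.1449
Friis cascade:
  F = 1.531 + (10.96 − 1)/38.90 = 1.787
NF = 10 log₁₀(1.787) = 2.52 dB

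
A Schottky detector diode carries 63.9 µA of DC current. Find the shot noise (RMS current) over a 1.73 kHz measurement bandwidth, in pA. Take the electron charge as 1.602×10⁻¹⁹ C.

188 pA

I_n = √(2qI·B)
2qI·B = 2 × 1.602×10⁻¹⁹ × 6.39×10⁻⁵ × 1.73×10³ = 3.54×10⁻²⁰ A²
I_n = √(3.54×10⁻²⁰) = 1.88×10⁻¹⁰ A = 188 pA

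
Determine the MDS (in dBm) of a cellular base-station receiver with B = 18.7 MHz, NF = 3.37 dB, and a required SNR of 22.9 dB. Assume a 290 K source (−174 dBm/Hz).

Sensitivity = −174 + 10 log₁₀(B) + NF + SNR_min
= −174 + 72.72 + 3.37 + 22.9
= −75.01 dBm → −75.0 dBm

−75.0 dBm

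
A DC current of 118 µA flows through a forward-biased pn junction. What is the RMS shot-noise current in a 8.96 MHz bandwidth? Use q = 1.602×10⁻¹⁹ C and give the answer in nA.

18.4 nA

I_n = √(2qI·B)
2qI·B = 2 × 1.602×10⁻¹⁹ × 1.18×10⁻⁴ × 8.96×10⁶ = 3.39×10⁻¹⁶ A²
I_n = √(3.39×10⁻¹⁶) = 1.84×10⁻⁸ A = 18.4 nA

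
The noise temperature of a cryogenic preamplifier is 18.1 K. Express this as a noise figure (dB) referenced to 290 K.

F = 1 + T_e/T₀ = 1 + 18.1/290 = 1.06241
NF = 10 log₁₀(1.06241) = 0.263 dB

0.263 dB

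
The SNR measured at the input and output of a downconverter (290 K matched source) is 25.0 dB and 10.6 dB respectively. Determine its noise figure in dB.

14.4 dB

NF (dB) = SNR_in(dB) − SNR_out(dB) when the source is at T₀
NF = 25.0 − 10.6 = 14.4 dB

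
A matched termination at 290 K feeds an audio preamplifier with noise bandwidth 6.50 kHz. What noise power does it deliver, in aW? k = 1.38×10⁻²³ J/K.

P_n = kTB = 1.38×10⁻²³ × 290 × 6.50×10³ = 2.60×10⁻¹⁷ W = 26.0 aW

26.0 aW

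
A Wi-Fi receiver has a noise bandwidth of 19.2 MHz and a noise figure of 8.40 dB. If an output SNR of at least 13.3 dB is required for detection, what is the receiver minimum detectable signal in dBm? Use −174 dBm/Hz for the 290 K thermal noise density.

−79.5 dBm

Sensitivity = −174 + 10 log₁₀(B) + NF + SNR_min
= −174 + 72.83 + 8.40 + 13.3
= −79.47 dBm → −79.5 dBm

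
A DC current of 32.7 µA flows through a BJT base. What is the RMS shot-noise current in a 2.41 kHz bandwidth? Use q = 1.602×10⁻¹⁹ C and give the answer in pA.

I_n = √(2qI·B)
2qI·B = 2 × 1.602×10⁻¹⁹ × 3.27×10⁻⁵ × 2.41×10³ = 2.52×10⁻²⁰ A²
I_n = √(2.52×10⁻²⁰) = 1.59×10⁻¹⁰ A = 159 pA

159 pA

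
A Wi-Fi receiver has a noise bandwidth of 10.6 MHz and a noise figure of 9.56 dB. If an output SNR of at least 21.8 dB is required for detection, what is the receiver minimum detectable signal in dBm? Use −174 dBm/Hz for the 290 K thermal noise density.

Sensitivity = −174 + 10 log₁₀(B) + NF + SNR_min
= −174 + 70.25 + 9.56 + 21.8
= −72.39 dBm → −72.4 dBm

−72.4 dBm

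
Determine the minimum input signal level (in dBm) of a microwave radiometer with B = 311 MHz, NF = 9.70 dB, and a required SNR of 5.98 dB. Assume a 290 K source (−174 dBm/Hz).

Sensitivity = −174 + 10 log₁₀(B) + NF + SNR_min
= −174 + 84.93 + 9.70 + 5.98
= −73.39 dBm → −73.4 dBm

−73.4 dBm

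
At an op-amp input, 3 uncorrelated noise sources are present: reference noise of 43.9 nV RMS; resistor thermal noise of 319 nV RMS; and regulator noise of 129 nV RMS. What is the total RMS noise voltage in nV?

347 nV

Uncorrelated sources add in power (mean-square): V_tot = √(ΣV_i²)
V_tot = √[(4.39×10⁻⁸)² + (3.19×10⁻⁷)² + (1.29×10⁻⁷)²] = 3.47×10⁻⁷ V = 347 nV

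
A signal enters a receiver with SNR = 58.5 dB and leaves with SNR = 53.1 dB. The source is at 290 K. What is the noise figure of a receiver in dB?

5.4 dB

NF (dB) = SNR_in(dB) − SNR_out(dB) when the source is at T₀
NF = 58.5 − 53.1 = 5.4 dB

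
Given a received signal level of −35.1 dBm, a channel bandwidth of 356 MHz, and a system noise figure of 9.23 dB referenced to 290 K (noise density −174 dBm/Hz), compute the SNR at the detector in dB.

44.2 dB

Noise floor: N = −174 + 10 log₁₀(B) + NF
10 log₁₀(3.56×10⁸) = 85.51 dB
N = −174 + 85.51 + 9.23 = −79.26 dBm
SNR = P_sig − N = −35.1 − (−79.26) = 44.16 dB → 44.2 dB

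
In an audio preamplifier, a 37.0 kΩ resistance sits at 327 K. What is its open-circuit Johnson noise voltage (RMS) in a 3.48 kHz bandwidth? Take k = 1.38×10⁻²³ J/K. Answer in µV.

V_n = √(4kTRB)
4kTRB = 4 × 1.38×10⁻²³ × 327 × 3.70×10⁴ × 3.48×10³ = 2.32×10⁻¹² V²
V_n = √(2.32×10⁻¹²) = 1.52×10⁻⁶ V = 1.52 µV

1.52 µV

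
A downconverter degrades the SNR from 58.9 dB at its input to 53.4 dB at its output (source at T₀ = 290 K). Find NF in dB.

5.5 dB

NF (dB) = SNR_in(dB) − SNR_out(dB) when the source is at T₀
NF = 58.9 − 53.4 = 5.5 dB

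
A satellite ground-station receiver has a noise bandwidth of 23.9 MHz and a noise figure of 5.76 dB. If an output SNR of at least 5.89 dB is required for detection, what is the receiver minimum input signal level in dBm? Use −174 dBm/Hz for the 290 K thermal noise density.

Sensitivity = −174 + 10 log₁₀(B) + NF + SNR_min
= −174 + 73.78 + 5.76 + 5.89
= −88.57 dBm → −88.6 dBm

−88.6 dBm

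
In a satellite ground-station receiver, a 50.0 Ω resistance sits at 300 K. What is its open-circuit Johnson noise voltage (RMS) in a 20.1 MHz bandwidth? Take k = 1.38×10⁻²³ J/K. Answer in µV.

4.08 µV

V_n = √(4kTRB)
4kTRB = 4 × 1.38×10⁻²³ × 300 × 5.00×10¹ × 2.01×10⁷ = 1.66×10⁻¹¹ V²
V_n = √(1.66×10⁻¹¹) = 4.08×10⁻⁶ V = 4.08 µV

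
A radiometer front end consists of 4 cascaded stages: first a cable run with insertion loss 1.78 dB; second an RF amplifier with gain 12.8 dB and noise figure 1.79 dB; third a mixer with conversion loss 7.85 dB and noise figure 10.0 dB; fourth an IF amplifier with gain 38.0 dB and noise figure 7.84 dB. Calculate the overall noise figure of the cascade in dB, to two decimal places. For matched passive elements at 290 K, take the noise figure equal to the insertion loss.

Convert to linear (a loss of L dB is a gain of −L dB): F_i = 10^(NF_i/10), G_i = 10^(G_i,dB/10)
  Stage 1: F_1 = 10^(1.78/10) = 1.507, G_1 = 10^(−1.78/10) = 0.6637
  Stage 2: F_2 = 10^(1.79/10) = 1.510, G_2 = 10^(12.8/10) = 19.05
  Stage 3: F_3 = 10^(10.0/10) = 10.00, G_3 = 10^(−7.85/10) = 0.1641
  Stage 4: F_4 = 10^(7.84/10) = 6.081, G_4 = 10^(38.0/10) = 6310
Friis cascade:
  F = 1.507 + (1.510 − 1)/0.6637 + (10.00 − 1)/12.65 + (6.081 − 1)/2.075 = 5.436
NF = 10 log₁₀(5.436) = 7.35 dB

7.35 dB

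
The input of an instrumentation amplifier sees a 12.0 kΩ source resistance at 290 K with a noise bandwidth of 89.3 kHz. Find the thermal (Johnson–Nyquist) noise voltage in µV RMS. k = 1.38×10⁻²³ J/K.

4.14 µV

V_n = √(4kTRB)
4kTRB = 4 × 1.38×10⁻²³ × 290 × 1.20×10⁴ × 8.93×10⁴ = 1.72×10⁻¹¹ V²
V_n = √(1.72×10⁻¹¹) = 4.14×10⁻⁶ V = 4.14 µV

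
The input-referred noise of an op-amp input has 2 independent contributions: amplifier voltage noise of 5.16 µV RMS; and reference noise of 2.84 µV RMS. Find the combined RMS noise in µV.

Uncorrelated sources add in power (mean-square): V_tot = √(ΣV_i²)
V_tot = √[(5.16×10⁻⁶)² + (2.84×10⁻⁶)²] = 5.89×10⁻⁶ V = 5.89 µV

5.89 µV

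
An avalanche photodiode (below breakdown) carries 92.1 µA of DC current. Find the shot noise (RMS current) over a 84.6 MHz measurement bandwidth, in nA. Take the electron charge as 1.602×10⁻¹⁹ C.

50.0 nA

I_n = √(2qI·B)
2qI·B = 2 × 1.602×10⁻¹⁹ × 9.21×10⁻⁵ × 8.46×10⁷ = 2.50×10⁻¹⁵ A²
I_n = √(2.50×10⁻¹⁵) = 5.00×10⁻⁸ A = 50.0 nA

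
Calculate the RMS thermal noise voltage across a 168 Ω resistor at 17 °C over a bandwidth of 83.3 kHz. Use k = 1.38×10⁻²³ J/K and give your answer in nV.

T = 17 °C + 273.15 = 290.15 K
V_n = √(4kTRB)
4kTRB = 4 × 1.38×10⁻²³ × 290.15 × 1.68×10² × 8.33×10⁴ = 2.24×10⁻¹³ V²
V_n = √(2.24×10⁻¹³) = 4.73×10⁻⁷ V = 473 nV

473 nV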